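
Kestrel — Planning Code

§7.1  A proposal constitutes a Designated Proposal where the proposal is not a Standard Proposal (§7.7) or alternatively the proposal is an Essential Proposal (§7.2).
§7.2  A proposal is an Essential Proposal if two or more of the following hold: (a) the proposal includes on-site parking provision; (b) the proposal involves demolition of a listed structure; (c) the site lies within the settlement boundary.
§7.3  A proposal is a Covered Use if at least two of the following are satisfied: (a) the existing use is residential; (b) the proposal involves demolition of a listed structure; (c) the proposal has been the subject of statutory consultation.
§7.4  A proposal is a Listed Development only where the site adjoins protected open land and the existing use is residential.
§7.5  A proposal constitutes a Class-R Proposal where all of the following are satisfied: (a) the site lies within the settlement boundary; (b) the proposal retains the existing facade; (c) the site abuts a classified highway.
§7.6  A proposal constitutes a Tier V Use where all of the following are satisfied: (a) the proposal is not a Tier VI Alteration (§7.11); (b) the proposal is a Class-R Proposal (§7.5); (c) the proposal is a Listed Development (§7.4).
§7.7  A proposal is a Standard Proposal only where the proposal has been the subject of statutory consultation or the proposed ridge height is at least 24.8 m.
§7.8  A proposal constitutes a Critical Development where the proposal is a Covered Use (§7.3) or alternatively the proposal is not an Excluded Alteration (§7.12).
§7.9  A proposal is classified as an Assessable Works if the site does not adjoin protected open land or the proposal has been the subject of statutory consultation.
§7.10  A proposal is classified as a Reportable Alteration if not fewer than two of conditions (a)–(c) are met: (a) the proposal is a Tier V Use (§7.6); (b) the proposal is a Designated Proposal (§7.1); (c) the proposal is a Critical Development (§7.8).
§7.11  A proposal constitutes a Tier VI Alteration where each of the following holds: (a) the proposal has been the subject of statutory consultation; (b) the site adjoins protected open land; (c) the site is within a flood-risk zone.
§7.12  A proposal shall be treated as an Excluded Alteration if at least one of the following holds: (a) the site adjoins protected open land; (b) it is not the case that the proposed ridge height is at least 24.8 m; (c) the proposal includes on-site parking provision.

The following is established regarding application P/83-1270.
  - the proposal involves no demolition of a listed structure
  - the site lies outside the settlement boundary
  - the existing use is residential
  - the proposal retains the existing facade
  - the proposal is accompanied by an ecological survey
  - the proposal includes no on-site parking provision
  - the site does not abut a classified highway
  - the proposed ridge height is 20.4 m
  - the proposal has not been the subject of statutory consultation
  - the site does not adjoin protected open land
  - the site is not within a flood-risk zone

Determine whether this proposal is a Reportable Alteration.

No

Under §7.11: the proposal has been the subject of statutory consultation? no; and the site adjoins protected open land? no; and the site is within a flood-risk zone? no. So the proposal is not a Tier VI Alteration.
Under §7.5: the site lies within the settlement boundary? no; and the proposal retains the existing facade? yes; and the site abuts a classified highway? no. So the proposal is not a Class-R Proposal.
Under §7.4: the site adjoins protected open land? no; and the existing use is residential? yes. So the proposal is not a Listed Development.
Under §7.6: not a Tier VI Alteration (§7.11)? yes; and Class-R Proposal (§7.5)? no; and Listed Development (§7.4)? no. So the proposal is not a Tier V Use.
Under §7.7: the proposal has been the subject of statutory consultation? no; or proposed ridge height: 20.4 m ≥ 24.8 m? no. So the proposal is not a Standard Proposal.
Under §7.2: the proposal includes on-site parking provision? no; the proposal involves demolition of a listed structure? no; the site lies within the settlement boundary? no — 0 of 3 hold (need ≥2) → not satisfied.
Under §7.1: not a Standard Proposal (§7.7)? yes; or Essential Proposal (§7.2)? no. So the proposal is a Designated Proposal.
Under §7.3: the existing use is residential? yes; the proposal involves demolition of a listed structure? no; the proposal has been the subject of statutory consultation? no — 1 of 3 hold (need ≥2) → not satisfied.
Under §7.12: the site adjoins protected open land? no; or proposed ridge height: 20.4 m ≥ 24.8 m? no, so negated condition yes; or the proposal includes on-site parking provision? no. So the proposal is an Excluded Alteration.
Under §7.8: Covered Use (§7.3)? no; or not an Excluded Alteration (§7.12)? no. So the proposal is not a Critical Development.
Under §7.10: Tier V Use (§7.6)? no; Designated Proposal (§7.1)? yes; Critical Development (§7.8)? no — 1 of 3 hold (need ≥2) → not satisfied.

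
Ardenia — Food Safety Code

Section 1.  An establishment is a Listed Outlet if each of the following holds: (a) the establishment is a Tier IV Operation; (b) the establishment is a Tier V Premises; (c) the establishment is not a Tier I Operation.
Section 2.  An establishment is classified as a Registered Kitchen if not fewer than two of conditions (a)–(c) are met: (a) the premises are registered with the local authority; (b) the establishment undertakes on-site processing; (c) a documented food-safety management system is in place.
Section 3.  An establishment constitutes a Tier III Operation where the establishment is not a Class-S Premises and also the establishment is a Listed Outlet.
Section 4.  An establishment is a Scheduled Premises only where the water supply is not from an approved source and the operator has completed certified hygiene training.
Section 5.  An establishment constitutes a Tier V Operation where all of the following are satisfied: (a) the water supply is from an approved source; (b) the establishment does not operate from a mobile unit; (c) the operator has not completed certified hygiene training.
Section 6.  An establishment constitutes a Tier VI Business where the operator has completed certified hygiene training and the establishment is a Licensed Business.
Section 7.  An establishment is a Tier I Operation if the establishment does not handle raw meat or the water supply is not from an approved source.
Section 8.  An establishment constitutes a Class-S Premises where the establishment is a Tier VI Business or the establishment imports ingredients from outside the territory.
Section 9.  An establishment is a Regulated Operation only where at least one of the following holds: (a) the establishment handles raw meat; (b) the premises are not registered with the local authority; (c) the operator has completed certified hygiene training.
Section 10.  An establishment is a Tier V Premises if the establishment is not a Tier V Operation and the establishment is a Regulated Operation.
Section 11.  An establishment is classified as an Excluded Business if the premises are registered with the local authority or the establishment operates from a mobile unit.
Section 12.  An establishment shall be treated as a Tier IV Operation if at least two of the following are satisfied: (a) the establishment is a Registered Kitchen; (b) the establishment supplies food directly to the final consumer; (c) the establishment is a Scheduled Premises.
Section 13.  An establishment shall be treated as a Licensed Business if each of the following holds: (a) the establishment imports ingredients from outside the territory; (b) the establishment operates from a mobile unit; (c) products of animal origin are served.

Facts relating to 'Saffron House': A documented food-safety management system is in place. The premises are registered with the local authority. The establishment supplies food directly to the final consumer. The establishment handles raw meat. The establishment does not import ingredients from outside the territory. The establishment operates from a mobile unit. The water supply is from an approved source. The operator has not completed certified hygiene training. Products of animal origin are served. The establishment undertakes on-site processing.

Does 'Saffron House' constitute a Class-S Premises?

No

section 13 — Licensed Business: [the establishment imports ingredients from outside the territory? no] AND [the establishment operates from a mobile unit? yes] AND [products of animal origin are served? yes] → not satisfied.
section 6 — Tier VI Business: [the operator has completed certified hygiene training? no] AND [Licensed Business (section 13)? no] → not satisfied.
section 8 — Class-S Premises: [Tier VI Business (section 6)? no] OR [the establishment imports ingredients from outside the territory? no] → not satisfied.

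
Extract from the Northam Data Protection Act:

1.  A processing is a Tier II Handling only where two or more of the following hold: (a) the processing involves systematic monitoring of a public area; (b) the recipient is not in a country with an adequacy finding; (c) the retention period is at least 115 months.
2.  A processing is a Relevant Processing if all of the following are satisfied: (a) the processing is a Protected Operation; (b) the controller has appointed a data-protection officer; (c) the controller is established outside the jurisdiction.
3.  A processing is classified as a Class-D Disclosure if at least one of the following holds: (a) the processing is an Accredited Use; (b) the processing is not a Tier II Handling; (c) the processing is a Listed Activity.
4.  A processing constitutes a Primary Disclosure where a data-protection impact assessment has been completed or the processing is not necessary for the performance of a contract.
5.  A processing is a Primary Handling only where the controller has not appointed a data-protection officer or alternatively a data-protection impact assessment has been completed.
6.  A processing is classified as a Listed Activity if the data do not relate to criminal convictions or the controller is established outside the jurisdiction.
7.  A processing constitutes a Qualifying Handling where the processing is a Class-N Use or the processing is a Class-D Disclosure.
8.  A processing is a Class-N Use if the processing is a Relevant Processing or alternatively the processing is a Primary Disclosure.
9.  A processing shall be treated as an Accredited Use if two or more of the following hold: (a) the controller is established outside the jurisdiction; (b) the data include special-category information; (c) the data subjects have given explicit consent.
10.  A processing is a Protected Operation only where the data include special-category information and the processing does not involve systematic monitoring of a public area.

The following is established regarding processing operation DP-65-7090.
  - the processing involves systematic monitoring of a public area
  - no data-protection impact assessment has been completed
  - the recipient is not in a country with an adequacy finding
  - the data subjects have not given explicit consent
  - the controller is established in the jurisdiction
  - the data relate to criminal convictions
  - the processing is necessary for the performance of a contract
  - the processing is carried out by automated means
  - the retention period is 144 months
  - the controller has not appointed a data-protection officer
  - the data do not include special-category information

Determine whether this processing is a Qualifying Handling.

Under paragraph 10: the data include special-category information? no; and the processing does not involve systematic monitoring of a public area? no. So the processing is not a Protected Operation.
Under paragraph 2: Protected Operation (paragraph 10)? no; and the controller has appointed a data-protection officer? no; and the controller is established outside the jurisdiction? no. So the processing is not a Relevant Processing.
Under paragraph 4: a data-protection impact assessment has been completed? no; or the processing is not necessary for the performance of a contract? no. So the processing is not a Primary Disclosure.
Under paragraph 8: Relevant Processing (paragraph 2)? no; or Primary Disclosure (paragraph 4)? no. So the processing is not a Class-N Use.
Under paragraph 9: the controller is established outside the jurisdiction? no; the data include special-category information? no; the data subjects have given explicit consent? no — 0 of 3 hold (need ≥2) → not satisfied.
Under paragraph 1: the processing involves systematic monitoring of a public area? yes; the recipient is not in a country with an adequacy finding? yes; retention period: 144 months ≥ 115 months? yes — 3 of 3 hold (need ≥2) → satisfied.
Under paragraph 6: the data do not relate to criminal convictions? no; or the controller is established outside the jurisdiction? no. So the processing is not a Listed Activity.
Under paragraph 3: Accredited Use (paragraph 9)? no; or not a Tier II Handling (paragraph 1)? no; or Listed Activity (paragraph 6)? no. So the processing is not a Class-D Disclosure.
Under paragraph 7: Class-N Use (paragraph 8)? no; or Class-D Disclosure (paragraph 3)? no. So the processing is not a Qualifying Handling.

No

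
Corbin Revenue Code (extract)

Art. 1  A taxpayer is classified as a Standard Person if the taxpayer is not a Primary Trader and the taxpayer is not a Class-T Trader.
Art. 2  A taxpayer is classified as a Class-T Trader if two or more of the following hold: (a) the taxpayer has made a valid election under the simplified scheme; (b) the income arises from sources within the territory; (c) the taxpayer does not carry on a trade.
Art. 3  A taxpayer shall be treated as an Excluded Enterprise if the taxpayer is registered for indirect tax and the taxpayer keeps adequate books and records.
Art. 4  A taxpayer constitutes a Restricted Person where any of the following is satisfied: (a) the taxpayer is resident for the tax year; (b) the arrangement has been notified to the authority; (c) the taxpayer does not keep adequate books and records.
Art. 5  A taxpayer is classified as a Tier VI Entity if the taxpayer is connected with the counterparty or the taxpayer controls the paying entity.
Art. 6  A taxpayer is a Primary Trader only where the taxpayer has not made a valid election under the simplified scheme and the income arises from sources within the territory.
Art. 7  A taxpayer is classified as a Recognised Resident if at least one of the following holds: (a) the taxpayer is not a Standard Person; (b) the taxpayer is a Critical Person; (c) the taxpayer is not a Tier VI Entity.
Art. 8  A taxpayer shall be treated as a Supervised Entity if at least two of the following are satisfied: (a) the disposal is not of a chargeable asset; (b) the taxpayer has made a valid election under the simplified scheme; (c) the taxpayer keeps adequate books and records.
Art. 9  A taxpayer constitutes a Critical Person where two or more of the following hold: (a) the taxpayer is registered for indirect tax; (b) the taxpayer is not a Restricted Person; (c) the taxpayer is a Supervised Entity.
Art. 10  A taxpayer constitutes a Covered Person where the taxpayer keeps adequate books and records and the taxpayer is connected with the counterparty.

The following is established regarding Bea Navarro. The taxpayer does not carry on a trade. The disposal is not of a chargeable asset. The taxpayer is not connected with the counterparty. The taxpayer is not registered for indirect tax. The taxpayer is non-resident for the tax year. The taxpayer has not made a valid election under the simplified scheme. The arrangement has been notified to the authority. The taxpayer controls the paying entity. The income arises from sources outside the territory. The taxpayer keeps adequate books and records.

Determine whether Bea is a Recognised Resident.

No

article 6 — Primary Trader: [the taxpayer has not made a valid election under the simplified scheme? yes] AND [the income arises from sources within the territory? no] → not satisfied.
article 2 — Class-T Trader: the taxpayer has made a valid election under the simplified scheme? no; the income arises from sources within the territory? no; the taxpayer does not carry on a trade? yes — 1 of 3 hold (need ≥2) → not satisfied.
article 1 — Standard Person: [not a Primary Trader (article 6)? yes] AND [not a Class-T Trader (article 2)? yes] → satisfied.
article 4 — Restricted Person: [the taxpayer is resident for the tax year? no] OR [the arrangement has been notified to the authority? yes] OR [the taxpayer does not keep adequate books and records? no] → satisfied.
article 8 — Supervised Entity: the disposal is not of a chargeable asset? yes; the taxpayer has made a valid election under the simplified scheme? no; the taxpayer keeps adequate books and records? yes — 2 of 3 hold (need ≥2) → satisfied.
article 9 — Critical Person: the taxpayer is registered for indirect tax? no; not a Restricted Person (article 4)? no; Supervised Entity (article 8)? yes — 1 of 3 hold (need ≥2) → not satisfied.
article 5 — Tier VI Entity: [the taxpayer is connected with the counterparty? no] OR [the taxpayer controls the paying entity? yes] → satisfied.
article 7 — Recognised Resident: [not a Standard Person (article 1)? no] OR [Critical Person (article 9)? no] OR [not a Tier VI Entity (article 5)? no] → not satisfied.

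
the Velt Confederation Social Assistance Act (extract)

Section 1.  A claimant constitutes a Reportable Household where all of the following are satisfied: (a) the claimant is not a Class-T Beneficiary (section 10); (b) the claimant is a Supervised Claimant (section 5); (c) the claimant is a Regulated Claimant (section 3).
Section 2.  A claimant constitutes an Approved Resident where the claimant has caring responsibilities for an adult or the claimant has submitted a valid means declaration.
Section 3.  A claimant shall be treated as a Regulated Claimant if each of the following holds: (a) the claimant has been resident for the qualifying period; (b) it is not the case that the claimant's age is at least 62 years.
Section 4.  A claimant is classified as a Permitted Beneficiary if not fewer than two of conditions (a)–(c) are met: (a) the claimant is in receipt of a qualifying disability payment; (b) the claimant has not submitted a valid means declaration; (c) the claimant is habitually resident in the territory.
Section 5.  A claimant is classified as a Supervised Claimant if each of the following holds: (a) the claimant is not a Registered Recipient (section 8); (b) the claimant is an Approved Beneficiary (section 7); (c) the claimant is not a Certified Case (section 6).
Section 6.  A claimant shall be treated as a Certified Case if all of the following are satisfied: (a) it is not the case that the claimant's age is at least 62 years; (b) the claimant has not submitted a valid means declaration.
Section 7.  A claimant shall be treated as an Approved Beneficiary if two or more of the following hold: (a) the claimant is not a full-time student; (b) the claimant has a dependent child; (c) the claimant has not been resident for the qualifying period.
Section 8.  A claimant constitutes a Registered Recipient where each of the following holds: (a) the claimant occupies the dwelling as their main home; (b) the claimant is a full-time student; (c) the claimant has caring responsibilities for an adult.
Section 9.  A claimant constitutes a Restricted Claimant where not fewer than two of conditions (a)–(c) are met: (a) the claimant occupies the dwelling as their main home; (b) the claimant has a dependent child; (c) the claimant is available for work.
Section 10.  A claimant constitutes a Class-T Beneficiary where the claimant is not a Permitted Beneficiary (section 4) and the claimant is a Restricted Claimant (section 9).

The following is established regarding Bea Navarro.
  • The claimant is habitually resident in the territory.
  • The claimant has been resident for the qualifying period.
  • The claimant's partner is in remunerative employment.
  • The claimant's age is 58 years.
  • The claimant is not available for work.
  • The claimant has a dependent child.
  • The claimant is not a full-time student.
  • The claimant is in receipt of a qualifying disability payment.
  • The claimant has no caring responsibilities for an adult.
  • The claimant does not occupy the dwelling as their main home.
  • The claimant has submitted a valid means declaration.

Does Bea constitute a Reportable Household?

Yes

section 4 — Permitted Beneficiary: the claimant is in receipt of a qualifying disability payment? yes; the claimant has not submitted a valid means declaration? no; the claimant is habitually resident in the territory? yes — 2 of 3 hold (need ≥2) → satisfied.
section 9 — Restricted Claimant: the claimant occupies the dwelling as their main home? no; the claimant has a dependent child? yes; the claimant is available for work? no — 1 of 3 hold (need ≥2) → not satisfied.
section 10 — Class-T Beneficiary: [not a Permitted Beneficiary (section 4)? no] AND [Restricted Claimant (section 9)? no] → not satisfied.
section 8 — Registered Recipient: [the claimant occupies the dwelling as their main home? no] AND [the claimant is a full-time student? no] AND [the claimant has caring responsibilities for an adult? no] → not satisfied.
section 7 — Approved Beneficiary: the claimant is not a full-time student? yes; the claimant has a dependent child? yes; the claimant has not been resident for the qualifying period? no — 2 of 3 hold (need ≥2) → satisfied.
section 6 — Certified Case: [claimant's age: 58 years ≥ 62 years? no, so negated condition yes] AND [the claimant has not submitted a valid means declaration? no] → not satisfied.
section 5 — Supervised Claimant: [not a Registered Recipient (section 8)? yes] AND [Approved Beneficiary (section 7)? yes] AND [not a Certified Case (section 6)? yes] → satisfied.
section 3 — Regulated Claimant: [the claimant has been resident for the qualifying period? yes] AND [claimant's age: 58 years ≥ 62 years? no, so negated condition yes] → satisfied.
section 1 — Reportable Household: [not a Class-T Beneficiary (section 10)? yes] AND [Supervised Claimant (section 5)? yes] AND [Regulated Claimant (section 3)? yes] → satisfied.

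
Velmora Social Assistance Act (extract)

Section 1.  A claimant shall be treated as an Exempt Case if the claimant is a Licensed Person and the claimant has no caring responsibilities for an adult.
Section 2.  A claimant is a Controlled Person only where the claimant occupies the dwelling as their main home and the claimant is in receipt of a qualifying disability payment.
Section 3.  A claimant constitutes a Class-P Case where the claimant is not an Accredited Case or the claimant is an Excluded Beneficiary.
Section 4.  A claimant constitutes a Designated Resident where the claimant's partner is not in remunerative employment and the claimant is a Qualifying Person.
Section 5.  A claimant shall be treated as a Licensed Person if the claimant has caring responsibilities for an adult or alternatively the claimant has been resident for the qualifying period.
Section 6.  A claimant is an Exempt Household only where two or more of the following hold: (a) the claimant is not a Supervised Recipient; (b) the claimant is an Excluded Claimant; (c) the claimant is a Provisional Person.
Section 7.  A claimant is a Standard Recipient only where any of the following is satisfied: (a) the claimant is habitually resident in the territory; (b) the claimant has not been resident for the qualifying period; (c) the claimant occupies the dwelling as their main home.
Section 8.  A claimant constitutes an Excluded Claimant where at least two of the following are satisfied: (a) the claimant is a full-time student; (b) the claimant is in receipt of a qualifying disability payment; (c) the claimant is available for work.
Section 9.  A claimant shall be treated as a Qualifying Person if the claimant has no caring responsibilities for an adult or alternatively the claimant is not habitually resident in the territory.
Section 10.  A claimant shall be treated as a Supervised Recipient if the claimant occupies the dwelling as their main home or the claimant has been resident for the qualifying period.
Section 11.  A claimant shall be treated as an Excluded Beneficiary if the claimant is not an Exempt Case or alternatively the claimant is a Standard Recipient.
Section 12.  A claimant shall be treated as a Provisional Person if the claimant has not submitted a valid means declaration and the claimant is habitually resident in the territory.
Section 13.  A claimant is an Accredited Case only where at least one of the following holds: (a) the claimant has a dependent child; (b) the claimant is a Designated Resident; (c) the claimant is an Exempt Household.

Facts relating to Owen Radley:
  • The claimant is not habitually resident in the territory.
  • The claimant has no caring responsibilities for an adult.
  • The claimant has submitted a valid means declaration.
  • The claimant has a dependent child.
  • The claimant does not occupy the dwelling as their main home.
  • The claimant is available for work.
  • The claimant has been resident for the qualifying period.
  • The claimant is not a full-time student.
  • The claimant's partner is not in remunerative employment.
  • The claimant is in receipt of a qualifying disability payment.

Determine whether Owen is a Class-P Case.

No

section 9 — Qualifying Person: [the claimant has no caring responsibilities for an adult? yes] OR [the claimant is not habitually resident in the territory? yes] → satisfied.
section 4 — Designated Resident: [the claimant's partner is not in remunerative employment? yes] AND [Qualifying Person (section 9)? yes] → satisfied.
section 10 — Supervised Recipient: [the claimant occupies the dwelling as their main home? no] OR [the claimant has been resident for the qualifying period? yes] → satisfied.
section 8 — Excluded Claimant: the claimant is a full-time student? no; the claimant is in receipt of a qualifying disability payment? yes; the claimant is available for work? yes — 2 of 3 hold (need ≥2) → satisfied.
section 12 — Provisional Person: [the claimant has not submitted a valid means declaration? no] AND [the claimant is habitually resident in the territory? no] → not satisfied.
section 6 — Exempt Household: not a Supervised Recipient (section 10)? no; Excluded Claimant (section 8)? yes; Provisional Person (section 12)? no — 1 of 3 hold (need ≥2) → not satisfied.
section 13 — Accredited Case: [the claimant has a dependent child? yes] OR [Designated Resident (section 4)? yes] OR [Exempt Household (section 6)? no] → satisfied.
section 5 — Licensed Person: [the claimant has caring responsibilities for an adult? no] OR [the claimant has been resident for the qualifying period? yes] → satisfied.
section 1 — Exempt Case: [Licensed Person (section 5)? yes] AND [the claimant has no caring responsibilities for an adult? yes] → satisfied.
section 7 — Standard Recipient: [the claimant is habitually resident in the territory? no] OR [the claimant has not been resident for the qualifying period? no] OR [the claimant occupies the dwelling as their main home? no] → not satisfied.
section 11 — Excluded Beneficiary: [not an Exempt Case (section 1)? no] OR [Standard Recipient (section 7)? no] → not satisfied.
section 3 — Class-P Case: [not an Accredited Case (section 13)? no] OR [Excluded Beneficiary (section 11)? no] → not satisfied.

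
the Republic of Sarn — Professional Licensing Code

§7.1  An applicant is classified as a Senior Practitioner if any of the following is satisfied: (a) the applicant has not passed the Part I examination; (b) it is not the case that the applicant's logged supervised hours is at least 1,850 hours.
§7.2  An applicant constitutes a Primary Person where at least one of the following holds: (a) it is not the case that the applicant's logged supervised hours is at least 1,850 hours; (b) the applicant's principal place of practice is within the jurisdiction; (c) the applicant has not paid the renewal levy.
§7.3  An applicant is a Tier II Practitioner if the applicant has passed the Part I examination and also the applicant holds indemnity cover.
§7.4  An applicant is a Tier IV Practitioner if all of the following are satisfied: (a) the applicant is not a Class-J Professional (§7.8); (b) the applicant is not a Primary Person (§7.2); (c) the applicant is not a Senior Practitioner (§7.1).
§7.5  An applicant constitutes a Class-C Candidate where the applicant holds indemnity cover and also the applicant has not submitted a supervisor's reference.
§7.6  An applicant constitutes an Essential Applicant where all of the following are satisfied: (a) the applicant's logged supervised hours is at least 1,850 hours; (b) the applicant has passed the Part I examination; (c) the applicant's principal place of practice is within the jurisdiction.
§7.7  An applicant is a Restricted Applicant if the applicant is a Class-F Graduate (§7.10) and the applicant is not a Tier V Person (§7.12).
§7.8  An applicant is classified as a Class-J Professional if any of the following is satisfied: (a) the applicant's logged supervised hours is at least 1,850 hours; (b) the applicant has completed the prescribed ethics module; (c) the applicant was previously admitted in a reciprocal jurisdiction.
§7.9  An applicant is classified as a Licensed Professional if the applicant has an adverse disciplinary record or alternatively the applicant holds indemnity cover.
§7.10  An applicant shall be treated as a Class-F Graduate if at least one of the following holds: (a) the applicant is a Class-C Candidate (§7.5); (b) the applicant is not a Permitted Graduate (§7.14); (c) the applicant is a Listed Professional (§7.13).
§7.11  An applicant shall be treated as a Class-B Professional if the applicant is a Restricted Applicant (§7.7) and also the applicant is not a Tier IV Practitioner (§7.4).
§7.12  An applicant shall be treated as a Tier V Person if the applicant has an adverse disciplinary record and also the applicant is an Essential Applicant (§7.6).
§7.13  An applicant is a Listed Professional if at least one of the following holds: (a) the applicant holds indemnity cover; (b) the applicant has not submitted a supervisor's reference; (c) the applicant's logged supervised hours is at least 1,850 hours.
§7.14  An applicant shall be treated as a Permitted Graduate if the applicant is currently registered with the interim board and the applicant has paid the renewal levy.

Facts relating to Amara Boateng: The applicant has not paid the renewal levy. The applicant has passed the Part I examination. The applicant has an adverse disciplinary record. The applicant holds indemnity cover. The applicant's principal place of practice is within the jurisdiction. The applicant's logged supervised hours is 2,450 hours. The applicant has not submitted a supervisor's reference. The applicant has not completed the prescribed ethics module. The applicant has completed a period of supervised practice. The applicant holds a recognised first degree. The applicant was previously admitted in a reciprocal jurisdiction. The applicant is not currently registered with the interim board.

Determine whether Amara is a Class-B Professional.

§7.5 — Class-C Candidate: [the applicant holds indemnity cover? yes] AND [the applicant has not submitted a supervisor's reference? yes] → satisfied.
§7.14 — Permitted Graduate: [the applicant is currently registered with the interim board? no] AND [the applicant has paid the renewal levy? no] → not satisfied.
§7.13 — Listed Professional: [the applicant holds indemnity cover? yes] OR [the applicant has not submitted a supervisor's reference? yes] OR [applicant's logged supervised hours: 2,450 hours ≥ 1,850 hours? yes] → satisfied.
§7.10 — Class-F Graduate: [Class-C Candidate (§7.5)? yes] OR [not a Permitted Graduate (§7.14)? yes] OR [Listed Professional (§7.13)? yes] → satisfied.
§7.6 — Essential Applicant: [applicant's logged supervised hours: 2,450 hours ≥ 1,850 hours? yes] AND [the applicant has passed the Part I examination? yes] AND [the applicant's principal place of practice is within the jurisdiction? yes] → satisfied.
§7.12 — Tier V Person: [the applicant has an adverse disciplinary record? yes] AND [Essential Applicant (§7.6)? yes] → satisfied.
§7.7 — Restricted Applicant: [Class-F Graduate (§7.10)? yes] AND [not a Tier V Person (§7.12)? no] → not satisfied.
§7.8 — Class-J Professional: [applicant's logged supervised hours: 2,450 hours ≥ 1,850 hours? yes] OR [the applicant has completed the prescribed ethics module? no] OR [the applicant was previously admitted in a reciprocal jurisdiction? yes] → satisfied.
§7.2 — Primary Person: [applicant's logged supervised hours: 2,450 hours ≥ 1,850 hours? yes, so negated condition no] OR [the applicant's principal place of practice is within the jurisdiction? yes] OR [the applicant has not paid the renewal levy? yes] → satisfied.
§7.1 — Senior Practitioner: [the applicant has not passed the Part I examination? no] OR [applicant's logged supervised hours: 2,450 hours ≥ 1,850 hours? yes, so negated condition no] → not satisfied.
§7.4 — Tier IV Practitioner: [not a Class-J Professional (§7.8)? no] AND [not a Primary Person (§7.2)? no] AND [not a Senior Practitioner (§7.1)? yes] → not satisfied.
§7.11 — Class-B Professional: [Restricted Applicant (§7.7)? no] AND [not a Tier IV Practitioner (§7.4)? yes] → not satisfied.

No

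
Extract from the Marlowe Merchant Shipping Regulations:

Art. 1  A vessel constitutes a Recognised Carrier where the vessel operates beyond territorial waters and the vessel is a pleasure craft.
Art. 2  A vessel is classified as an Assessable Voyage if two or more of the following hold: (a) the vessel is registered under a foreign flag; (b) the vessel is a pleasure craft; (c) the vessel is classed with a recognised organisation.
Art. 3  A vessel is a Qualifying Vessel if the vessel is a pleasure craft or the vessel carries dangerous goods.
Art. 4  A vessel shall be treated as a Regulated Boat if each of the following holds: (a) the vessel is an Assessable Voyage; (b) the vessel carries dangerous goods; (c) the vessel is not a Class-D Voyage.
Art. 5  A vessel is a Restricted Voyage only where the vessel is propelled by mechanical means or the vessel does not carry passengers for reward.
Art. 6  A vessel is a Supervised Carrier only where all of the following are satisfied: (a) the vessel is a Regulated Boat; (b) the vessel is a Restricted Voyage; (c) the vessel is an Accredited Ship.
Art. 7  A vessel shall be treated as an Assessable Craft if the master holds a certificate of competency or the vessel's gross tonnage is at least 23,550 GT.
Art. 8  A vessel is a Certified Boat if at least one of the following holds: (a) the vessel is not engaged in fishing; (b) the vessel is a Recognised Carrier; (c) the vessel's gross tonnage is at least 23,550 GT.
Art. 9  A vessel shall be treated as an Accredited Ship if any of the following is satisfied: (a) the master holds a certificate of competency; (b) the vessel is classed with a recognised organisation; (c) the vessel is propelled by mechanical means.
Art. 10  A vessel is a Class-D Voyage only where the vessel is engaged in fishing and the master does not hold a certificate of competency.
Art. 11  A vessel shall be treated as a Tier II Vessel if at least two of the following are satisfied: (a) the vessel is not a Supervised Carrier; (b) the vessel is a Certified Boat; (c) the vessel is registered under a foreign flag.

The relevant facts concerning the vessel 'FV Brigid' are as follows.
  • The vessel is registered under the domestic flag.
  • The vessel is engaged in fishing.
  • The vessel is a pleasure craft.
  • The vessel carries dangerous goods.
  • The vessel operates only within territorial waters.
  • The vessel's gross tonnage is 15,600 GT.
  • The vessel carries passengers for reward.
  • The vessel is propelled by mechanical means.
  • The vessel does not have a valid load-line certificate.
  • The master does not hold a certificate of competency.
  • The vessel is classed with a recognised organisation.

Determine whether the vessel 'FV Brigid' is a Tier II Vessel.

No

article 2 — Assessable Voyage: the vessel is registered under a foreign flag? no; the vessel is a pleasure craft? yes; the vessel is classed with a recognised organisation? yes — 2 of 3 hold (need ≥2) → satisfied.
article 10 — Class-D Voyage: [the vessel is engaged in fishing? yes] AND [the master does not hold a certificate of competency? yes] → satisfied.
article 4 — Regulated Boat: [Assessable Voyage (article 2)? yes] AND [the vessel carries dangerous goods? yes] AND [not a Class-D Voyage (article 10)? no] → not satisfied.
article 5 — Restricted Voyage: [the vessel is propelled by mechanical means? yes] OR [the vessel does not carry passengers for reward? no] → satisfied.
article 9 — Accredited Ship: [the master holds a certificate of competency? no] OR [the vessel is classed with a recognised organisation? yes] OR [the vessel is propelled by mechanical means? yes] → satisfied.
article 6 — Supervised Carrier: [Regulated Boat (article 4)? no] AND [Restricted Voyage (article 5)? yes] AND [Accredited Ship (article 9)? yes] → not satisfied.
article 1 — Recognised Carrier: [the vessel operates beyond territorial waters? no] AND [the vessel is a pleasure craft? yes] → not satisfied.
article 8 — Certified Boat: [the vessel is not engaged in fishing? no] OR [Recognised Carrier (article 1)? no] OR [vessel's gross tonnage: 15,600 GT ≥ 23,550 GT? no] → not satisfied.
article 11 — Tier II Vessel: not a Supervised Carrier (article 6)? yes; Certified Boat (article 8)? no; the vessel is registered under a foreign flag? no — 1 of 3 hold (need ≥2) → not satisfied.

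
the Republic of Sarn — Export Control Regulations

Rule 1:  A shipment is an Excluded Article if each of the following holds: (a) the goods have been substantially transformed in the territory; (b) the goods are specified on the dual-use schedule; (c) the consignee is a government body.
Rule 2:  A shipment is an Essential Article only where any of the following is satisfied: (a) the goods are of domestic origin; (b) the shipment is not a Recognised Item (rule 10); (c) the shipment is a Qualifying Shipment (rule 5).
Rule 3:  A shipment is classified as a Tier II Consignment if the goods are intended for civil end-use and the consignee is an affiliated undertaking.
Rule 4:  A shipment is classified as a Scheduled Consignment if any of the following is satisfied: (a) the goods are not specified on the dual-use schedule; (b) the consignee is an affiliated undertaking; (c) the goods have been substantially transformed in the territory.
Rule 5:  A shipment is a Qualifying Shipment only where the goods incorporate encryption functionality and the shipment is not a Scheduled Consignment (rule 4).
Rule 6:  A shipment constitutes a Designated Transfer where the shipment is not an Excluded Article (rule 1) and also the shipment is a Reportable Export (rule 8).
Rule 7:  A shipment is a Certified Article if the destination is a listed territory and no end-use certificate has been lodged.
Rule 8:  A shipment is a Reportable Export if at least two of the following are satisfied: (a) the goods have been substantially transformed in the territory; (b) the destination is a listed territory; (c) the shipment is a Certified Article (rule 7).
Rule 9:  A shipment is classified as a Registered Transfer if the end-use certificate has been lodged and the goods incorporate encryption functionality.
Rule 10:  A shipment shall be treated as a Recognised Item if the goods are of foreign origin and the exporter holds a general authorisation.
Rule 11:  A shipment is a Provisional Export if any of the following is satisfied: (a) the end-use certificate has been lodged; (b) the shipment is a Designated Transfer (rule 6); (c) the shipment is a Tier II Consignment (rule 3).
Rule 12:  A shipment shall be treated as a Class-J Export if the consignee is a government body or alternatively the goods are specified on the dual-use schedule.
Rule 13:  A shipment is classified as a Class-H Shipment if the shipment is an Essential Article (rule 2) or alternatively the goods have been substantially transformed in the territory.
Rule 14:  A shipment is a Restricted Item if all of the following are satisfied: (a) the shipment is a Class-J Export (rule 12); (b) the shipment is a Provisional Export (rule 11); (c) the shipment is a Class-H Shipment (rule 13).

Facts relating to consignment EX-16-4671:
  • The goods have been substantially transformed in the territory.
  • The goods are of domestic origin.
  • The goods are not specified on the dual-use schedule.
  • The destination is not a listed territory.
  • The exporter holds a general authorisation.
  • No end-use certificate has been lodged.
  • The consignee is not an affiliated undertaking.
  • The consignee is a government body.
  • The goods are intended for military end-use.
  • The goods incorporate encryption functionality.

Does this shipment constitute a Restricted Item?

No

rule 12 — Class-J Export: [the consignee is a government body? yes] OR [the goods are specified on the dual-use schedule? no] → satisfied.
rule 1 — Excluded Article: [the goods have been substantially transformed in the territory? yes] AND [the goods are specified on the dual-use schedule? no] AND [the consignee is a government body? yes] → not satisfied.
rule 7 — Certified Article: [the destination is a listed territory? no] AND [no end-use certificate has been lodged? yes] → not satisfied.
rule 8 — Reportable Export: the goods have been substantially transformed in the territory? yes; the destination is a listed territory? no; Certified Article (rule 7)? no — 1 of 3 hold (need ≥2) → not satisfied.
rule 6 — Designated Transfer: [not an Excluded Article (rule 1)? yes] AND [Reportable Export (rule 8)? no] → not satisfied.
rule 3 — Tier II Consignment: [the goods are intended for civil end-use? no] AND [the consignee is an affiliated undertaking? no] → not satisfied.
rule 11 — Provisional Export: [the end-use certificate has been lodged? no] OR [Designated Transfer (rule 6)? no] OR [Tier II Consignment (rule 3)? no] → not satisfied.
rule 10 — Recognised Item: [the goods are of foreign origin? no] AND [the exporter holds a general authorisation? yes] → not satisfied.
rule 4 — Scheduled Consignment: [the goods are not specified on the dual-use schedule? yes] OR [the consignee is an affiliated undertaking? no] OR [the goods have been substantially transformed in the territory? yes] → satisfied.
rule 5 — Qualifying Shipment: [the goods incorporate encryption functionality? yes] AND [not a Scheduled Consignment (rule 4)? no] → not satisfied.
rule 2 — Essential Article: [the goods are of domestic origin? yes] OR [not a Recognised Item (rule 10)? yes] OR [Qualifying Shipment (rule 5)? no] → satisfied.
rule 13 — Class-H Shipment: [Essential Article (rule 2)? yes] OR [the goods have been substantially transformed in the territory? yes] → satisfied.
rule 14 — Restricted Item: [Class-J Export (rule 12)? yes] AND [Provisional Export (rule 11)? no] AND [Class-H Shipment (rule 13)? yes] → not satisfied.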